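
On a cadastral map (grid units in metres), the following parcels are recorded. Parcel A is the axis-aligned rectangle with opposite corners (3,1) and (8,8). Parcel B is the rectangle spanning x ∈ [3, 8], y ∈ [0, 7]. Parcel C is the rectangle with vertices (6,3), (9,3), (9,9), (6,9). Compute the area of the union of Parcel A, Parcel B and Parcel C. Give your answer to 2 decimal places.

48.00

By inclusion–exclusion:
Individual areas: |Parcel A| = 35, |Parcel B| = 35, |Parcel C| = 18.
|Parcel A∩Parcel B|: x∈[3,8], y∈[1,7] → 5·6 = 30.
|Parcel A∩Parcel C|: x∈[6,8], y∈[3,8] → 2·5 = 10.
|Parcel B∩Parcel C|: x∈[6,8], y∈[3,7] → 2·4 = 8.
|Parcel A∩Parcel B∩Parcel C| = 8.
|Parcel A ∪ Parcel B ∪ Parcel C| = 88 − 48 + 8 = 48.00.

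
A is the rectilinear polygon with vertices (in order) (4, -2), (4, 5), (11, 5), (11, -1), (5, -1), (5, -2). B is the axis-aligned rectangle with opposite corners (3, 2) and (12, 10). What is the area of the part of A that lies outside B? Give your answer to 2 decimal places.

22.00

|A| = 43, |A∩B| = 21.
|A ∖ B| = |A| − |A∩B| = 43 − 21 = 22.00.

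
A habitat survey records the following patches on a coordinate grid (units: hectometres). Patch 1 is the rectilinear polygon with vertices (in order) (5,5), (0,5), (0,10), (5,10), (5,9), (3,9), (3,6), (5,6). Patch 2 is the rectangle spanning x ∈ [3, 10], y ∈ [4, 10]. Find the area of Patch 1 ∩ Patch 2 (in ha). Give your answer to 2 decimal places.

4.00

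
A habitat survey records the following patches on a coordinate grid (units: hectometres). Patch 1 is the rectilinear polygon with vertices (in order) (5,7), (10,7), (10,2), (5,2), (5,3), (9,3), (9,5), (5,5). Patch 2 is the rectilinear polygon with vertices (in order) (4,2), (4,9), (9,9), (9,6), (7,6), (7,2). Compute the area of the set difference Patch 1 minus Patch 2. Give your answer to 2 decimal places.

9.00

|Patch 1| = 17, |Patch 1∩Patch 2| = 8.
|Patch 1 ∖ Patch 2| = |Patch 1| − |Patch 1∩Patch 2| = 17 − 8 = 9.00.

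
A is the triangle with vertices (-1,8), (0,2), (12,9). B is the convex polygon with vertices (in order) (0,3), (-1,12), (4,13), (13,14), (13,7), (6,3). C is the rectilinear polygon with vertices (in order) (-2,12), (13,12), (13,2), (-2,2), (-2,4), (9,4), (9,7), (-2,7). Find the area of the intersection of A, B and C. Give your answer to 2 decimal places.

18.19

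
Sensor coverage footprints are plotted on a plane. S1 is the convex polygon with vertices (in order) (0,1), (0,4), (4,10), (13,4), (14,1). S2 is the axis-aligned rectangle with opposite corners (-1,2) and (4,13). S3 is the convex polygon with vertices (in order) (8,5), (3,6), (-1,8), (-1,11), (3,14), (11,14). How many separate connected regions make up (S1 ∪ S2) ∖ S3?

(S1 ∪ S2) ∖ S3 splits into 2 disjoint pieces (area 69.5909, area 2.6667).

2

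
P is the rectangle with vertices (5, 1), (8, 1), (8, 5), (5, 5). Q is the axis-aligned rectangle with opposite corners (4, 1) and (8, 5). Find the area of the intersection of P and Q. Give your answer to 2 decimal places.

|P∩Q|: x∈[5,8], y∈[1,5] → 3·4 = 12.

12.00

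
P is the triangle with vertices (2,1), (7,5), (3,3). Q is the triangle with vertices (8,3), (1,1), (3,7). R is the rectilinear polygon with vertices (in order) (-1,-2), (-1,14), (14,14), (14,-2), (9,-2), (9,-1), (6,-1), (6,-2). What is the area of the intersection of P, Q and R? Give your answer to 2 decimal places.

The intersection is the polygon with vertices (2.167,1.333), (3,3), (6.077,4.538), (6.25,4.4), (2.556,1.444).
By the shoelace formula its area is 2.84.

2.84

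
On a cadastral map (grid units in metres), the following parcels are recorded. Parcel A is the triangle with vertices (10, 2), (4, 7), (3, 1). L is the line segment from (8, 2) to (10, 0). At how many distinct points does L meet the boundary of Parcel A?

1

The segment meets the boundary at (8.25,1.75).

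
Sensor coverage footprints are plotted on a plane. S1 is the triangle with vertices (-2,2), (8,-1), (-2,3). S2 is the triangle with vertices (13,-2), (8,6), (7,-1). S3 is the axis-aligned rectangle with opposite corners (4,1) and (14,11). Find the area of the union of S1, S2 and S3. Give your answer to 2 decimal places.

By inclusion–exclusion:
Individual areas: |S1| = 5, |S2| = 21.5, |S3| = 100.
|S1∩S2| = 0.0454.
|S1∩S3| = 0.
|S2∩S3| = 9.5982.
|S1∩S2∩S3| = 0.
|S1 ∪ S2 ∪ S3| = 126.5 − 9.6436 + 0 = 116.86.

116.86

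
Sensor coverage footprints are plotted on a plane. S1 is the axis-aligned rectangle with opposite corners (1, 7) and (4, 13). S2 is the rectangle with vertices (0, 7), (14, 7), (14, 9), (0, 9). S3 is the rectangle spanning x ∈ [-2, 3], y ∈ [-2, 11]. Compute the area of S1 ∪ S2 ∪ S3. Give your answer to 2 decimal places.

95.00

By inclusion–exclusion:
Individual areas: |S1| = 18, |S2| = 28, |S3| = 65.
|S1∩S2|: x∈[1,4], y∈[7,9] → 3·2 = 6.
|S1∩S3|: x∈[1,3], y∈[7,11] → 2·4 = 8.
|S2∩S3|: x∈[0,3], y∈[7,9] → 3·2 = 6.
|S1∩S2∩S3| = 4.
|S1 ∪ S2 ∪ S3| = 111 − 20 + 4 = 95.00.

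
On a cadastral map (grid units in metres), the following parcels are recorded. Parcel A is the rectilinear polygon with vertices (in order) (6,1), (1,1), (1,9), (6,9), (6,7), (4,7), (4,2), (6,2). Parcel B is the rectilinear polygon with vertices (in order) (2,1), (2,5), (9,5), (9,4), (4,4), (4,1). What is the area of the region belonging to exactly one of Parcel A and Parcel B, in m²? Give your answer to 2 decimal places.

27.00

|Parcel A| = 30, |Parcel B| = 13, |Parcel A∩Parcel B| = 8.
|Parcel A △ Parcel B| = |Parcel A| + |Parcel B| − 2·|Parcel A∩Parcel B| = 30 + 13 − 16 = 27.00.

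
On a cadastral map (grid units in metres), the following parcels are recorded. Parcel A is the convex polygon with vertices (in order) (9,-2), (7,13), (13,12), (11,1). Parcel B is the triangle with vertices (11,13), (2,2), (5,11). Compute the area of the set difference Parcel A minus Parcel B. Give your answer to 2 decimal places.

46.43

|Parcel A| = 52, |Parcel A∩Parcel B| = 5.57.
|Parcel A ∖ Parcel B| = |Parcel A| − |Parcel A∩Parcel B| = 52 − 5.57 = 46.43.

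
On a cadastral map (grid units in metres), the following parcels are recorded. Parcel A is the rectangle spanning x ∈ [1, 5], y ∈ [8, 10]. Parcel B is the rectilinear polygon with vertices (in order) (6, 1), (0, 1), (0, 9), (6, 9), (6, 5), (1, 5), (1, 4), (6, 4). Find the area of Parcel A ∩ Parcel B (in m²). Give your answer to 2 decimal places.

The intersection is the polygon with vertices (5,8), (1,8), (1,9), (5,9).
By the shoelace formula its area is 4.00.

4.00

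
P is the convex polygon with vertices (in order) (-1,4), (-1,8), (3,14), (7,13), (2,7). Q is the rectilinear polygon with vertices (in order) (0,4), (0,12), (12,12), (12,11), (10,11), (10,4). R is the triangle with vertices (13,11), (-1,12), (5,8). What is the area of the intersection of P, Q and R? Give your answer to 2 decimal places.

7.88

The intersection is the polygon with vertices (3.607,8.929), (0.846,10.769), (1.546,11.818), (5.764,11.517).
By the shoelace formula its area is 7.88.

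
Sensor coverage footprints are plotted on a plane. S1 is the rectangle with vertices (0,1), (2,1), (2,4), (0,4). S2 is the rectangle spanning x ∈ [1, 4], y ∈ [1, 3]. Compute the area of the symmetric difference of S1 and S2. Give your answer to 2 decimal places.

|S1∩S2|: x∈[1,2], y∈[1,3] → 1·2 = 2.
|S1 △ S2| = |S1| + |S2| − 2·|S1∩S2| = 6 + 6 − 4 = 8.00.

8.00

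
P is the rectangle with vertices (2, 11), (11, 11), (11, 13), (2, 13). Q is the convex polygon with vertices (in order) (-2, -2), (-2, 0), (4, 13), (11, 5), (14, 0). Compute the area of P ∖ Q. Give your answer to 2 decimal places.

|P| = 18, |P∩Q| = 2.6731.
|P ∖ Q| = |P| − |P∩Q| = 18 − 2.6731 = 15.33.

15.33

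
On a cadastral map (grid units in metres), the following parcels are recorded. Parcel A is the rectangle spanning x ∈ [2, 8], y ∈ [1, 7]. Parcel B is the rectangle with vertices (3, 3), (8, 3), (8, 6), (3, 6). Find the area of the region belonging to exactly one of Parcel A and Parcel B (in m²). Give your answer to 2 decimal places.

|Parcel A∩Parcel B|: x∈[3,8], y∈[3,6] → 5·3 = 15.
|Parcel A △ Parcel B| = |Parcel A| + |Parcel B| − 2·|Parcel A∩Parcel B| = 36 + 15 − 30 = 21.00.

21.00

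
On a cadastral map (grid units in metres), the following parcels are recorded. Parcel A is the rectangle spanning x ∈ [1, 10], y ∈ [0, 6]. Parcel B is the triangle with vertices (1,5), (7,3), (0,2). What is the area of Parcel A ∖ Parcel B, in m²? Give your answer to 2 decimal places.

|Parcel A| = 54, |Parcel A∩Parcel B| = 8.5714.
|Parcel A ∖ Parcel B| = |Parcel A| − |Parcel A∩Parcel B| = 54 − 8.5714 = 45.43.

45.43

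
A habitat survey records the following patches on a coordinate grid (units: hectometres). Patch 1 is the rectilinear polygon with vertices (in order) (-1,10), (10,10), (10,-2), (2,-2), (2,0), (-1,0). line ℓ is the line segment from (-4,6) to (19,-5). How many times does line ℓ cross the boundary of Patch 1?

2

The segment meets the boundary at (10,-0.696), (-1,4.565).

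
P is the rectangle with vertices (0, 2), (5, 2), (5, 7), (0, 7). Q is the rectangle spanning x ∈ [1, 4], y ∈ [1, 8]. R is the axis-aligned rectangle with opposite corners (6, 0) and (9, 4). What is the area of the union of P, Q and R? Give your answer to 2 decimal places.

By inclusion–exclusion:
Individual areas: |P| = 25, |Q| = 21, |R| = 12.
|P∩Q|: x∈[1,4], y∈[2,7] → 3·5 = 15.
|P∩R| = 0 (no overlap).
|Q∩R| = 0 (no overlap).
|P∩Q∩R| = 0.
|P ∪ Q ∪ R| = 58 − 15 + 0 = 43.00.

43.00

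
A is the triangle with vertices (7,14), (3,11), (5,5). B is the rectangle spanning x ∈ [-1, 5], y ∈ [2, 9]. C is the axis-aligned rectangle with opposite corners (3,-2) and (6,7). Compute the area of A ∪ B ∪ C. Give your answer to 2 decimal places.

70.89

By inclusion–exclusion:
Individual areas: |A| = 15, |B| = 42, |C| = 27.
|A∩B| = 2.6667.
|A∩C| = 1.1111.
|B∩C|: x∈[3,5], y∈[2,7] → 2·5 = 10.
|A∩B∩C| = 0.6667.
|A ∪ B ∪ C| = 84 − 13.7778 + 0.6667 = 70.89.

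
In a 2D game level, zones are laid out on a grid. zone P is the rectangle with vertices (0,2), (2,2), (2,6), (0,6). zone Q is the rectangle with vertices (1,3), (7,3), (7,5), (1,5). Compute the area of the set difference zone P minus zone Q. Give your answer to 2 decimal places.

6.00

|zone P∩zone Q|: x∈[1,2], y∈[3,5] → 1·2 = 2.
|zone P| = 8.
|zone P ∖ zone Q| = |zone P| − |zone P∩zone Q| = 8 − 2 = 6.00.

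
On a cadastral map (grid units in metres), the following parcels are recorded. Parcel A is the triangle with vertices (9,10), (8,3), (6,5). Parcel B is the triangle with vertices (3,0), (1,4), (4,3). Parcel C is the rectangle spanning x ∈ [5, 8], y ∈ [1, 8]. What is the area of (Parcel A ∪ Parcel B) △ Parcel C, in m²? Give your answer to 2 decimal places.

23.40

|Parcel A ∪ Parcel B| = 13.
|(Parcel A ∪ Parcel B) ∩ Parcel C| = 5.3.
|(Parcel A ∪ Parcel B) △ Parcel C| = 13 + 21 − 10.6 = 23.40.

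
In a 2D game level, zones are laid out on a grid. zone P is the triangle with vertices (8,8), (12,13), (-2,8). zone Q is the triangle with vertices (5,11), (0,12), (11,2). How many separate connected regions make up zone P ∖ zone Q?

zone P ∖ zone Q splits into 2 disjoint pieces (area 13.3173, area 5.2513).

2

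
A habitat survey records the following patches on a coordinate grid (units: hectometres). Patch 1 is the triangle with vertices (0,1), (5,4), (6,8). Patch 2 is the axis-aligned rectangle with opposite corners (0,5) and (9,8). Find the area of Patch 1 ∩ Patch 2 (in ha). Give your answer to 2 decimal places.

2.73

The intersection is the polygon with vertices (5.25,5), (3.429,5), (6,8).
By the shoelace formula its area is 2.73.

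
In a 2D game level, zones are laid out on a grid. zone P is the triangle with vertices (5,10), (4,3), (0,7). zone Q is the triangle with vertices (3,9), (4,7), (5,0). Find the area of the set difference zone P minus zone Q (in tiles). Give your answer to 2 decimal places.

|zone P| = 16, |zone P∩zone Q| = 1.7198.
|zone P ∖ zone Q| = |zone P| − |zone P∩zone Q| = 16 − 1.7198 = 14.28.

14.28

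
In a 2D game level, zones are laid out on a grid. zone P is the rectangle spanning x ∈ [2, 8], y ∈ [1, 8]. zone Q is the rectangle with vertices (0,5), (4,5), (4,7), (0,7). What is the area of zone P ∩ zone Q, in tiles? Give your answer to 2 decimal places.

4.00

|zone P∩zone Q|: x∈[2,4], y∈[5,7] → 2·2 = 4.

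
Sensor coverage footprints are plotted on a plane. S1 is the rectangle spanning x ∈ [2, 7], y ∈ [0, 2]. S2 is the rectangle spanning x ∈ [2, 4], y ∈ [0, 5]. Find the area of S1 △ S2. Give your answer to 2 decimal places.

|S1∩S2|: x∈[2,4], y∈[0,2] → 2·2 = 4.
|S1 △ S2| = |S1| + |S2| − 2·|S1∩S2| = 10 + 10 − 8 = 12.00.

12.00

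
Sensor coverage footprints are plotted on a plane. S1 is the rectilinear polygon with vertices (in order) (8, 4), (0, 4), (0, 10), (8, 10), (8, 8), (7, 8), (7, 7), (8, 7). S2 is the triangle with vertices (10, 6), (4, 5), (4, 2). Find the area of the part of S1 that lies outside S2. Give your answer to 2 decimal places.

|S1| = 47, |S1∩S2| = 5.
|S1 ∖ S2| = |S1| − |S1∩S2| = 47 − 5 = 42.00.

42.00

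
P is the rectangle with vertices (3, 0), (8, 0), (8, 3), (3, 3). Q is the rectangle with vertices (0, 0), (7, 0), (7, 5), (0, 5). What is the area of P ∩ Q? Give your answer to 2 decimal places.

|P∩Q|: x∈[3,7], y∈[0,3] → 4·3 = 12.

12.00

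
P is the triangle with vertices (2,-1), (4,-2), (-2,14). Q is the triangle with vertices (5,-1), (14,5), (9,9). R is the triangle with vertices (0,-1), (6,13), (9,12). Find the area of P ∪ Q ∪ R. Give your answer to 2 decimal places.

By inclusion–exclusion:
Individual areas: |P| = 13, |Q| = 33, |R| = 24.
|P∩Q| = 0.
|P∩R| = 1.2293.
|Q∩R| = 0.
|P∩Q∩R| = 0.
|P ∪ Q ∪ R| = 70 − 1.2293 + 0 = 68.77.

68.77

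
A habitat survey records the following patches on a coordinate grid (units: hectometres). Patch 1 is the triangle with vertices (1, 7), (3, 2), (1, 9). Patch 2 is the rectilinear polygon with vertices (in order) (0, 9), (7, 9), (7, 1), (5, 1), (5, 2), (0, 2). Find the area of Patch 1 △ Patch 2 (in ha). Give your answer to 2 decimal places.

49.00

|Patch 1| = 2, |Patch 2| = 51, |Patch 1∩Patch 2| = 2.
|Patch 1 △ Patch 2| = |Patch 1| + |Patch 2| − 2·|Patch 1∩Patch 2| = 2 + 51 − 4 = 49.00.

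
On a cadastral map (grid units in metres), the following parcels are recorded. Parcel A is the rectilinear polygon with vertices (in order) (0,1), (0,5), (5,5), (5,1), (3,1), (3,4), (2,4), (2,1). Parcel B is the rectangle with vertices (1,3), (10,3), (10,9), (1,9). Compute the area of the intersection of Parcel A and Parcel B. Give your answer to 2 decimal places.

The intersection is the polygon with vertices (5,5), (5,3), (3,3), (3,4), (2,4), (2,3), (1,3), (1,5).
By the shoelace formula its area is 7.00.

7.00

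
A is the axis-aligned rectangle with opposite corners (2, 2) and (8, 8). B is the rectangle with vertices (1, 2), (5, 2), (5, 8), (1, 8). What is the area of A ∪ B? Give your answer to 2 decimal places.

By inclusion–exclusion:
Individual areas: |A| = 36, |B| = 24.
|A∩B|: x∈[2,5], y∈[2,8] → 3·6 = 18.
|A ∪ B| = 60 − 18 = 42.00.

42.00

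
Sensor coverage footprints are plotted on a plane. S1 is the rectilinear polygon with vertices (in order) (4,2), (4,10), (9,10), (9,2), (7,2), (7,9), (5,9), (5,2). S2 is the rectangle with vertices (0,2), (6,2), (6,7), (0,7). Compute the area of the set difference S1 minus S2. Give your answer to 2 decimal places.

21.00

|S1| = 26, |S1∩S2| = 5.
|S1 ∖ S2| = |S1| − |S1∩S2| = 26 − 5 = 21.00.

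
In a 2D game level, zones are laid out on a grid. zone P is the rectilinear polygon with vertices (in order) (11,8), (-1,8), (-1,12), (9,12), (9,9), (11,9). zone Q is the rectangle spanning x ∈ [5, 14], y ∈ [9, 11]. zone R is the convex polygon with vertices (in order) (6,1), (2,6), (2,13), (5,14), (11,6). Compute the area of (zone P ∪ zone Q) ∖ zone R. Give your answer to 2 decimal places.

28.00

|zone P ∪ zone Q| = 52.
|(zone P ∪ zone Q) ∩ zone R| = 24.
|(zone P ∪ zone Q) ∖ zone R| = 52 − 24 = 28.00.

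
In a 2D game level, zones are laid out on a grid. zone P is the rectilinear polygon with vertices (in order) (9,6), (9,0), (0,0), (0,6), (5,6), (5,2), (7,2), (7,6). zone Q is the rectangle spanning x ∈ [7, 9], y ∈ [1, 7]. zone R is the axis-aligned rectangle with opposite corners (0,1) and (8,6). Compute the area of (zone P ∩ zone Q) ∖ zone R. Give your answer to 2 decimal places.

5.00

|zone P ∩ zone Q| = 10.
|(zone P ∩ zone Q) ∩ zone R| = 5.
|(zone P ∩ zone Q) ∖ zone R| = 10 − 5 = 5.00.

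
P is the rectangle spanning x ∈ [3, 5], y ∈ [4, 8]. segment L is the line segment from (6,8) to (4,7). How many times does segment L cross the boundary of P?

1

The segment meets the boundary at (5,7.5).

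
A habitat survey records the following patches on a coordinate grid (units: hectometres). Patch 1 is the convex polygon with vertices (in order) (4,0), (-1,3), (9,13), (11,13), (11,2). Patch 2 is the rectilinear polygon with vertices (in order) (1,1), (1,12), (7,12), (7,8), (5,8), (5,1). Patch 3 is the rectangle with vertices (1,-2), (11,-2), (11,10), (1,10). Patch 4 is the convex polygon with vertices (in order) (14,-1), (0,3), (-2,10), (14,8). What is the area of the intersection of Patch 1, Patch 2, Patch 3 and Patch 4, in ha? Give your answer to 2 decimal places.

The intersection is the polygon with vertices (5.111,9.111), (7,8.875), (7,8), (5,8), (5,1.571), (1,2.714), (1,5).
By the shoelace formula its area is 21.42.

21.42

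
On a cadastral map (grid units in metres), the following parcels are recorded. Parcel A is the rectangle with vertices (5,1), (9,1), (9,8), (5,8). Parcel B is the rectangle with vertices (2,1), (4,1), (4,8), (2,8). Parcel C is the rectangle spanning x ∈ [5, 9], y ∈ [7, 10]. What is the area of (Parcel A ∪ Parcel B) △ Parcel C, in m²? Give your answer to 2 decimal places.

46.00

|Parcel A ∪ Parcel B| = 42.
|(Parcel A ∪ Parcel B) ∩ Parcel C| = 4.
|(Parcel A ∪ Parcel B) △ Parcel C| = 42 + 12 − 8 = 46.00.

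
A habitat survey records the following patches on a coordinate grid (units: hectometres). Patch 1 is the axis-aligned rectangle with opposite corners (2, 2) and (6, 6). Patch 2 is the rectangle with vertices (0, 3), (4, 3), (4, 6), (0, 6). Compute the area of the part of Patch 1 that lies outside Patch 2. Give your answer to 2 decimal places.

|Patch 1∩Patch 2|: x∈[2,4], y∈[3,6] → 2·3 = 6.
|Patch 1| = 16.
|Patch 1 ∖ Patch 2| = |Patch 1| − |Patch 1∩Patch 2| = 16 − 6 = 10.00.

10.00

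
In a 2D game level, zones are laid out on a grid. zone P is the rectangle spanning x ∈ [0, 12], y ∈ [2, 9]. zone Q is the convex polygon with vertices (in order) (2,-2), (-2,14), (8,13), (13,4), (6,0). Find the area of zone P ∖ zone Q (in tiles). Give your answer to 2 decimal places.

|zone P| = 84, |zone P∩zone Q| = 77.3698.
|zone P ∖ zone Q| = |zone P| − |zone P∩zone Q| = 84 − 77.3698 = 6.63.

6.63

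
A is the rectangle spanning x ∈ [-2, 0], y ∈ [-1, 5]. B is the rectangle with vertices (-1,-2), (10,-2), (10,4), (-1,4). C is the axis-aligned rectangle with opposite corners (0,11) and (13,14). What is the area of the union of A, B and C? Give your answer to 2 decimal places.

By inclusion–exclusion:
Individual areas: |A| = 12, |B| = 66, |C| = 39.
|A∩B|: x∈[-1,0], y∈[-1,4] → 1·5 = 5.
|A∩C| = 0 (no overlap).
|B∩C| = 0 (no overlap).
|A∩B∩C| = 0.
|A ∪ B ∪ C| = 117 − 5 + 0 = 112.00.

112.00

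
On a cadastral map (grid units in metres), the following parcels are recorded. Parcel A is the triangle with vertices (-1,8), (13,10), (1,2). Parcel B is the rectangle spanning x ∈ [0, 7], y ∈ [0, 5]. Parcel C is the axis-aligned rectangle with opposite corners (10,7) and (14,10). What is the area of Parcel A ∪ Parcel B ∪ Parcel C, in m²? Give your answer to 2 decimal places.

By inclusion–exclusion:
Individual areas: |Parcel A| = 44, |Parcel B| = 35, |Parcel C| = 12.
|Parcel A∩Parcel B| = 8.25.
|Parcel A∩Parcel C| = 2.3571.
|Parcel B∩Parcel C| = 0 (no overlap).
|Parcel A∩Parcel B∩Parcel C| = 0.
|Parcel A ∪ Parcel B ∪ Parcel C| = 91 − 10.6071 + 0 = 80.39.

80.39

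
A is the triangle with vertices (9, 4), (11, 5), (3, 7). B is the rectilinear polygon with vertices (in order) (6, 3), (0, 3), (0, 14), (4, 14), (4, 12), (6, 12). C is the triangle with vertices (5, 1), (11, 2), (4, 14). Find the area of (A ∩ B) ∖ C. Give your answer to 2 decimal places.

0.31

|A ∩ B| = 1.125.
|(A ∩ B) ∩ C| = 0.8113.
|(A ∩ B) ∖ C| = 1.125 − 0.8113 = 0.31.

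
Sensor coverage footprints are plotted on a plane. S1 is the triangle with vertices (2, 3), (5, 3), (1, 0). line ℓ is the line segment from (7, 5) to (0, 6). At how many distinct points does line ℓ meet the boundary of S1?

The segment lies entirely outside S1 and never meets its boundary.

0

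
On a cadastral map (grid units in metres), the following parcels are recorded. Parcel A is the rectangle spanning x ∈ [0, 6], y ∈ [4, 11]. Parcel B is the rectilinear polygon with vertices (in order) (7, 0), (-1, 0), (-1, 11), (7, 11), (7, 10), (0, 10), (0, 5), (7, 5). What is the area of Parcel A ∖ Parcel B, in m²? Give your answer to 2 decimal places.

30.00

|Parcel A| = 42, |Parcel A∩Parcel B| = 12.
|Parcel A ∖ Parcel B| = |Parcel A| − |Parcel A∩Parcel B| = 42 − 12 = 30.00.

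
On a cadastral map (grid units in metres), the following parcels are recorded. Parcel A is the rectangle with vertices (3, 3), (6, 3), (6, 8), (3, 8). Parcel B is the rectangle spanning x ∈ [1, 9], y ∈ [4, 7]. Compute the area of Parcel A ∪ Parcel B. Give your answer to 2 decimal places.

30.00

By inclusion–exclusion:
Individual areas: |Parcel A| = 15, |Parcel B| = 24.
|Parcel A∩Parcel B|: x∈[3,6], y∈[4,7] → 3·3 = 9.
|Parcel A ∪ Parcel B| = 39 − 9 = 30.00.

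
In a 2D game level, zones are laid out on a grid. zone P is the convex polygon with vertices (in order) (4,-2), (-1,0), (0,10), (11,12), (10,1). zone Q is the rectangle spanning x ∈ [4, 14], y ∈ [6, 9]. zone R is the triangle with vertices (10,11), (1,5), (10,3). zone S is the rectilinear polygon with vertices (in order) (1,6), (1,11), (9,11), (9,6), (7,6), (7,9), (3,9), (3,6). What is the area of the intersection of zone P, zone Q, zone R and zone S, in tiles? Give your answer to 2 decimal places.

The intersection is the polygon with vertices (9,9), (9,6), (7,6), (7,9).
By the shoelace formula its area is 6.00.

6.00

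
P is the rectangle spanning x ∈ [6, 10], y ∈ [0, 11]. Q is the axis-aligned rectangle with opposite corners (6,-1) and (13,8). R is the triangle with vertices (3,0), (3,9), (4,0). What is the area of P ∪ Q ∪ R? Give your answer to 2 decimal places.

79.50

By inclusion–exclusion:
Individual areas: |P| = 44, |Q| = 63, |R| = 4.5.
|P∩Q|: x∈[6,10], y∈[0,8] → 4·8 = 32.
|P∩R| = 0.
|Q∩R| = 0.
|P∩Q∩R| = 0.
|P ∪ Q ∪ R| = 111.5 − 32 + 0 = 79.50.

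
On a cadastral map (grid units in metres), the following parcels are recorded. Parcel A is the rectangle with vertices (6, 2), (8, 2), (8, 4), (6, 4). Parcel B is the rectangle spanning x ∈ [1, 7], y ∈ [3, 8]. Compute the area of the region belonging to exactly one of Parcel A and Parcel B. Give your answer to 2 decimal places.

32.00

|Parcel A∩Parcel B|: x∈[6,7], y∈[3,4] → 1·1 = 1.
|Parcel A △ Parcel B| = |Parcel A| + |Parcel B| − 2·|Parcel A∩Parcel B| = 4 + 30 − 2 = 32.00.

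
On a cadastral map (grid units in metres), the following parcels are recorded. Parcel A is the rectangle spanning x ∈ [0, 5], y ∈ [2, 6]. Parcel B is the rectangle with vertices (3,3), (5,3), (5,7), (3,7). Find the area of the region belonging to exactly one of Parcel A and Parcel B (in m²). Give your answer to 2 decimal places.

16.00

|Parcel A∩Parcel B|: x∈[3,5], y∈[3,6] → 2·3 = 6.
|Parcel A △ Parcel B| = |Parcel A| + |Parcel B| − 2·|Parcel A∩Parcel B| = 20 + 8 − 12 = 16.00.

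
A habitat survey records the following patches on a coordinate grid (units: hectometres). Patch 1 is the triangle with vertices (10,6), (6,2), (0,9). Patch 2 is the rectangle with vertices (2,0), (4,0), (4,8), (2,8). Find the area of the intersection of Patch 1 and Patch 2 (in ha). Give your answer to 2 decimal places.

4.93

The intersection is the polygon with vertices (2,6.667), (2,8), (3.333,8), (4,7.8), (4,4.333).
By the shoelace formula its area is 4.93.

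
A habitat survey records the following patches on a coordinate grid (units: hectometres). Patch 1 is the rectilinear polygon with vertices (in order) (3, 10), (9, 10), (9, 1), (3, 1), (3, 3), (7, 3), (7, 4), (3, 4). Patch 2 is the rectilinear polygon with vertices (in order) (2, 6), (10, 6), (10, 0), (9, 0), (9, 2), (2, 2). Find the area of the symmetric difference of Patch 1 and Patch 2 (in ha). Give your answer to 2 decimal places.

|Patch 1| = 50, |Patch 2| = 34, |Patch 1∩Patch 2| = 20.
|Patch 1 △ Patch 2| = |Patch 1| + |Patch 2| − 2·|Patch 1∩Patch 2| = 50 + 34 − 40 = 44.00.

44.00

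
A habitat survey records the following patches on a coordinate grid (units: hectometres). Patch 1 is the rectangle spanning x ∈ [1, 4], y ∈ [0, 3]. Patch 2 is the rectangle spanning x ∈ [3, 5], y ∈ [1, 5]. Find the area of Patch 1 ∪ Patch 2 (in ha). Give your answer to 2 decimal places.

By inclusion–exclusion:
Individual areas: |Patch 1| = 9, |Patch 2| = 8.
|Patch 1∩Patch 2|: x∈[3,4], y∈[1,3] → 1·2 = 2.
|Patch 1 ∪ Patch 2| = 17 − 2 = 15.00.

15.00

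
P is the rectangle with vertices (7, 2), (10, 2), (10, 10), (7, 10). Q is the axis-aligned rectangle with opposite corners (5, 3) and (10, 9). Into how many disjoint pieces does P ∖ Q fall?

P ∖ Q splits into 2 disjoint pieces (area 3, area 3).

2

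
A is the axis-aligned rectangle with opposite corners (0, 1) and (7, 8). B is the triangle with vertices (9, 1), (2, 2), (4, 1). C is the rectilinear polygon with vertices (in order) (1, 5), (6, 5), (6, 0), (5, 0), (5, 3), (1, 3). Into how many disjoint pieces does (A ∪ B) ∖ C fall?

(A ∪ B) ∖ C is a single connected region.

1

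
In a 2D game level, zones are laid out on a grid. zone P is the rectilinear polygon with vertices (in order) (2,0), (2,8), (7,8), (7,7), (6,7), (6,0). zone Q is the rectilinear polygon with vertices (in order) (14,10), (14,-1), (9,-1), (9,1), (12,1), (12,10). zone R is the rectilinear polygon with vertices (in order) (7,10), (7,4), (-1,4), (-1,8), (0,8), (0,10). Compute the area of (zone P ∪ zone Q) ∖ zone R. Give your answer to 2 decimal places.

|zone P ∪ zone Q| = 61.
|(zone P ∪ zone Q) ∩ zone R| = 17.
|(zone P ∪ zone Q) ∖ zone R| = 61 − 17 = 44.00.

44.00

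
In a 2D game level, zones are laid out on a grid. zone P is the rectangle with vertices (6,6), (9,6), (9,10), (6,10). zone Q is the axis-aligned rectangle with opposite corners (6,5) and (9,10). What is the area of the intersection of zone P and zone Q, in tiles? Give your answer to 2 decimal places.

12.00

|zone P∩zone Q|: x∈[6,9], y∈[6,10] → 3·4 = 12.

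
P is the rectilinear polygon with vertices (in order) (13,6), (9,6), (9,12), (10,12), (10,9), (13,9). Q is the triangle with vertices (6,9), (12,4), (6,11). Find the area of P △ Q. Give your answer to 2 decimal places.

19.37

|P| = 15, |Q| = 6, |P∩Q| = 0.8143.
|P △ Q| = |P| + |Q| − 2·|P∩Q| = 15 + 6 − 1.6286 = 19.37.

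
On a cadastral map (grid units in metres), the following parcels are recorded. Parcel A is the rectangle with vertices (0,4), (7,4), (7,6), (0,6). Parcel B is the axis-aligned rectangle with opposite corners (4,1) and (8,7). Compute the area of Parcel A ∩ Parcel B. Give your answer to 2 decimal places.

6.00

|Parcel A∩Parcel B|: x∈[4,7], y∈[4,6] → 3·2 = 6.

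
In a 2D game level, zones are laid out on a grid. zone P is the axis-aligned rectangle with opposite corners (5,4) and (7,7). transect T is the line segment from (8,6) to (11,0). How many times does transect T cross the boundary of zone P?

0

The segment lies entirely outside zone P and never meets its boundary.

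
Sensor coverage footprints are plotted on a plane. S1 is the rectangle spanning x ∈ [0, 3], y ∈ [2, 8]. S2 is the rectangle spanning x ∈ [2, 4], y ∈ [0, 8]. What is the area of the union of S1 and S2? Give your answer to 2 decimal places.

28.00

By inclusion–exclusion:
Individual areas: |S1| = 18, |S2| = 16.
|S1∩S2|: x∈[2,3], y∈[2,8] → 1·6 = 6.
|S1 ∪ S2| = 34 − 6 = 28.00.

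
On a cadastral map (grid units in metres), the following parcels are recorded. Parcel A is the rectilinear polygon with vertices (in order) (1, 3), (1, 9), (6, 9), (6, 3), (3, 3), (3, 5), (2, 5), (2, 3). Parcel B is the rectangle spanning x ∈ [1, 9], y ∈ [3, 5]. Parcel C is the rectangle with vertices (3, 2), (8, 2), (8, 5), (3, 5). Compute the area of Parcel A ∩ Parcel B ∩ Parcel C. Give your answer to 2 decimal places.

The intersection is the polygon with vertices (3,5), (6,5), (6,3), (3,3).
By the shoelace formula its area is 6.00.

6.00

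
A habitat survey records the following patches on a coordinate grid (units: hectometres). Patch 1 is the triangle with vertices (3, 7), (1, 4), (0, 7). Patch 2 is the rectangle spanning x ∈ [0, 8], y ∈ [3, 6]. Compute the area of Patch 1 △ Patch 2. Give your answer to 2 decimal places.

24.50

|Patch 1| = 4.5, |Patch 2| = 24, |Patch 1∩Patch 2| = 2.
|Patch 1 △ Patch 2| = |Patch 1| + |Patch 2| − 2·|Patch 1∩Patch 2| = 4.5 + 24 − 4 = 24.50.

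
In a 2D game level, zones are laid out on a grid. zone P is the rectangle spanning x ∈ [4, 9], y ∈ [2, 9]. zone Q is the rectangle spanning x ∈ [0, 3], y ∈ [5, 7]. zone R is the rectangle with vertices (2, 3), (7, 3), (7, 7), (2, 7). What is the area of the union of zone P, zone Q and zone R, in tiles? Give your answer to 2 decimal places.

47.00

By inclusion–exclusion:
Individual areas: |zone P| = 35, |zone Q| = 6, |zone R| = 20.
|zone P∩zone Q| = 0 (no overlap).
|zone P∩zone R|: x∈[4,7], y∈[3,7] → 3·4 = 12.
|zone Q∩zone R|: x∈[2,3], y∈[5,7] → 1·2 = 2.
|zone P∩zone Q∩zone R| = 0.
|zone P ∪ zone Q ∪ zone R| = 61 − 14 + 0 = 47.00.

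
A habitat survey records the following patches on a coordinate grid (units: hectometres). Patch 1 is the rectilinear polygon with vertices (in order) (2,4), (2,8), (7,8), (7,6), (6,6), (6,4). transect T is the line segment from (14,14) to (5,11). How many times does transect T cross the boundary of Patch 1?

0

The segment lies entirely outside Patch 1 and never meets its boundary.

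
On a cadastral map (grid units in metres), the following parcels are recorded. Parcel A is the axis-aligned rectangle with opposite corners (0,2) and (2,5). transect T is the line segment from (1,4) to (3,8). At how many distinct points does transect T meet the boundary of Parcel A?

1

The segment meets the boundary at (1.5,5).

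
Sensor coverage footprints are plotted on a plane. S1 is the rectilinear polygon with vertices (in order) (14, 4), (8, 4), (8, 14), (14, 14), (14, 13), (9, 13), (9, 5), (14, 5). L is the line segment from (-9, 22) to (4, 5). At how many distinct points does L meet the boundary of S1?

0

The segment lies entirely outside S1 and never meets its boundary.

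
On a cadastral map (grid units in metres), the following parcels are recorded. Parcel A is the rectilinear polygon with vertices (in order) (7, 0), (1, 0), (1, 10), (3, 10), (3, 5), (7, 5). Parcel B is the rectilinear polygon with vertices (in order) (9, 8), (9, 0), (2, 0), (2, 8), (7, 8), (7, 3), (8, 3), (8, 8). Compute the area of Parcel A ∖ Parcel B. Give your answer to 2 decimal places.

12.00

|Parcel A| = 40, |Parcel A∩Parcel B| = 28.
|Parcel A ∖ Parcel B| = |Parcel A| − |Parcel A∩Parcel B| = 40 − 28 = 12.00.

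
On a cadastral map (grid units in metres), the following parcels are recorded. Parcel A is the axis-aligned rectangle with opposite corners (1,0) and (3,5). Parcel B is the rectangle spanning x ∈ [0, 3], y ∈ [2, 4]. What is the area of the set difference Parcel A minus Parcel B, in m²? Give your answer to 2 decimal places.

6.00

|Parcel A∩Parcel B|: x∈[1,3], y∈[2,4] → 2·2 = 4.
|Parcel A| = 10.
|Parcel A ∖ Parcel B| = |Parcel A| − |Parcel A∩Parcel B| = 10 − 4 = 6.00.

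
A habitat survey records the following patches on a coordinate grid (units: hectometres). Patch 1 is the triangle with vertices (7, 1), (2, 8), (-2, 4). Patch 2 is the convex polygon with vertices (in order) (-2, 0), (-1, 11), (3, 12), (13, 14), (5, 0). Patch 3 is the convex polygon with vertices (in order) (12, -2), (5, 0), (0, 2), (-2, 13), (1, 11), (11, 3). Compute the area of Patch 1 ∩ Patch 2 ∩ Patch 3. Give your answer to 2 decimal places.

The intersection is the polygon with vertices (6.206,2.111), (5.8,1.4), (-0.258,3.419), (-0.615,5.385), (2,8).
By the shoelace formula its area is 21.88.

21.88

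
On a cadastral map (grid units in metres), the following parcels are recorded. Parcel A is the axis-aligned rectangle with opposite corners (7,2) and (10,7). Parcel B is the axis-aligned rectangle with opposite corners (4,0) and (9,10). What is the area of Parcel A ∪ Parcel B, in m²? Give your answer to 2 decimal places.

55.00

By inclusion–exclusion:
Individual areas: |Parcel A| = 15, |Parcel B| = 50.
|Parcel A∩Parcel B|: x∈[7,9], y∈[2,7] → 2·5 = 10.
|Parcel A ∪ Parcel B| = 65 − 10 = 55.00.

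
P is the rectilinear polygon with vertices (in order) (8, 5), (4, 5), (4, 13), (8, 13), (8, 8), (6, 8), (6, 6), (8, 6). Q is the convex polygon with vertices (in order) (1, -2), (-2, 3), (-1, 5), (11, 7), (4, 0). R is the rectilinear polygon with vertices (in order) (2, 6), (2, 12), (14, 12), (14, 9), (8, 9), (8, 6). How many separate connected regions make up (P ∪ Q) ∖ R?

(P ∪ Q) ∖ R splits into 2 disjoint pieces (area 4, area 52.3333).

2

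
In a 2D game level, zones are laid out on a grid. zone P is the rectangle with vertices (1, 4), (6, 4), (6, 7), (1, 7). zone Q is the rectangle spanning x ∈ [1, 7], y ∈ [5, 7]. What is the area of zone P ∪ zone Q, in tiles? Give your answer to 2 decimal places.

By inclusion–exclusion:
Individual areas: |zone P| = 15, |zone Q| = 12.
|zone P∩zone Q|: x∈[1,6], y∈[5,7] → 5·2 = 10.
|zone P ∪ zone Q| = 27 − 10 = 17.00.

17.00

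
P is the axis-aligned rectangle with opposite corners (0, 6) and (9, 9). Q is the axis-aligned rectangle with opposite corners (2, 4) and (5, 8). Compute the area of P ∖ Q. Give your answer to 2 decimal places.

21.00

|P∩Q|: x∈[2,5], y∈[6,8] → 3·2 = 6.
|P| = 27.
|P ∖ Q| = |P| − |P∩Q| = 27 − 6 = 21.00.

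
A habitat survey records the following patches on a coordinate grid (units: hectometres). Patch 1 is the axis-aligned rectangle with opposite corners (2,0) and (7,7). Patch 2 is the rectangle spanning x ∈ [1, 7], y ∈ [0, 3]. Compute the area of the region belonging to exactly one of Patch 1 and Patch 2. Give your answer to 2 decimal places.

23.00

|Patch 1∩Patch 2|: x∈[2,7], y∈[0,3] → 5·3 = 15.
|Patch 1 △ Patch 2| = |Patch 1| + |Patch 2| − 2·|Patch 1∩Patch 2| = 35 + 18 − 30 = 23.00.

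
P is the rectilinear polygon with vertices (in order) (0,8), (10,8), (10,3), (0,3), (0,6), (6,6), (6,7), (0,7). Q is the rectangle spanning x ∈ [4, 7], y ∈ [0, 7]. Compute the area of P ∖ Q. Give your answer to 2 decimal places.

34.00

|P| = 44, |P∩Q| = 10.
|P ∖ Q| = |P| − |P∩Q| = 44 − 10 = 34.00.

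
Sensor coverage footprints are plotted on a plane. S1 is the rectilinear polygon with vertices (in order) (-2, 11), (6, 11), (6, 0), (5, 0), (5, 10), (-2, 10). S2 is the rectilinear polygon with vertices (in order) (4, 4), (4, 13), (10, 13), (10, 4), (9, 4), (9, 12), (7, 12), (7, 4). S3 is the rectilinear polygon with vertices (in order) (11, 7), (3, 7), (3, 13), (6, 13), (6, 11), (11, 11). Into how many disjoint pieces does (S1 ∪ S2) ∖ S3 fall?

(S1 ∪ S2) ∖ S3 splits into 4 disjoint pieces (area 6, area 3, area 13, area 5).

4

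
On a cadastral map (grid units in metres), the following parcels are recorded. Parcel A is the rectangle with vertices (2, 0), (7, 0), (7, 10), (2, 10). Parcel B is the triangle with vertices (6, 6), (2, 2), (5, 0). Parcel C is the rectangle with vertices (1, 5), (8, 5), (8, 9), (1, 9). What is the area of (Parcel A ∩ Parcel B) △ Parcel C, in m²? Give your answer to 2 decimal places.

37.17

|Parcel A ∩ Parcel B| = 10.
|(Parcel A ∩ Parcel B) ∩ Parcel C| = 0.4167.
|(Parcel A ∩ Parcel B) △ Parcel C| = 10 + 28 − 0.8333 = 37.17.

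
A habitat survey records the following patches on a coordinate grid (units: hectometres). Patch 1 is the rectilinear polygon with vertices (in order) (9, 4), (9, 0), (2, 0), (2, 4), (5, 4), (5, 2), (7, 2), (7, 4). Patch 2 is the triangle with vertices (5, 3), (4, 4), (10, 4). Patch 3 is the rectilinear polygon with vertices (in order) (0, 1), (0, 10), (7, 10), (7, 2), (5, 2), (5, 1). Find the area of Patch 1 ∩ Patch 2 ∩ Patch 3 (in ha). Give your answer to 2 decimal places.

0.50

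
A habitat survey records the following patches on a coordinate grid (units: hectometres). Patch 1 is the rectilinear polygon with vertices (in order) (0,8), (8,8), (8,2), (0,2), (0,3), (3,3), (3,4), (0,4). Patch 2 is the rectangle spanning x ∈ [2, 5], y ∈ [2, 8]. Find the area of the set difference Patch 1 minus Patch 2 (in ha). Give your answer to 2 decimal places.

|Patch 1| = 45, |Patch 1∩Patch 2| = 17.
|Patch 1 ∖ Patch 2| = |Patch 1| − |Patch 1∩Patch 2| = 45 − 17 = 28.00.

28.00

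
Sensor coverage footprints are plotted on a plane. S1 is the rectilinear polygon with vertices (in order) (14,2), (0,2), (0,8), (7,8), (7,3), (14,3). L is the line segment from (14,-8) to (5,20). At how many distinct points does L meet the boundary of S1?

2

The segment meets the boundary at (10.464,3), (10.786,2).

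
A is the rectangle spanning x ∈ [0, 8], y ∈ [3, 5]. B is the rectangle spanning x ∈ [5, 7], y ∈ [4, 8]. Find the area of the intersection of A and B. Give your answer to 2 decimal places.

2.00

|A∩B|: x∈[5,7], y∈[4,5] → 2·1 = 2.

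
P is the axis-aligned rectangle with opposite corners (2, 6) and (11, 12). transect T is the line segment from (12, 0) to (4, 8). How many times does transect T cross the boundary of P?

1

The segment meets the boundary at (6,6).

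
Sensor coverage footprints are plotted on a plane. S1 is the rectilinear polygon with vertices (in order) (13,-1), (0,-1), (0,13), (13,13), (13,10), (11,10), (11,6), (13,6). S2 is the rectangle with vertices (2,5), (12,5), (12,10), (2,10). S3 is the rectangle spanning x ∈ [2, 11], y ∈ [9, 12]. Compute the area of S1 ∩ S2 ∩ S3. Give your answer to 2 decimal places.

9.00

The intersection is the polygon with vertices (2,10), (11,10), (11,9), (2,9).
By the shoelace formula its area is 9.00.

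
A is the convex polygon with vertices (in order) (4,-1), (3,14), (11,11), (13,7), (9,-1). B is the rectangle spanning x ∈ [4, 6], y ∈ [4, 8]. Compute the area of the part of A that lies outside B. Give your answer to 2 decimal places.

96.50

|A| = 104.5, |A∩B| = 8.
|A ∖ B| = |A| − |A∩B| = 104.5 − 8 = 96.50.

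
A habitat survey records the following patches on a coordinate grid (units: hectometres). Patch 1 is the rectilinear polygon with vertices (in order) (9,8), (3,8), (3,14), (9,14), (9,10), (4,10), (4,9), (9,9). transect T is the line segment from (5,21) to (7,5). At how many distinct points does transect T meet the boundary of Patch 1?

The segment meets the boundary at (6.625,8), (6.5,9), (6.375,10), (5.875,14).

4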